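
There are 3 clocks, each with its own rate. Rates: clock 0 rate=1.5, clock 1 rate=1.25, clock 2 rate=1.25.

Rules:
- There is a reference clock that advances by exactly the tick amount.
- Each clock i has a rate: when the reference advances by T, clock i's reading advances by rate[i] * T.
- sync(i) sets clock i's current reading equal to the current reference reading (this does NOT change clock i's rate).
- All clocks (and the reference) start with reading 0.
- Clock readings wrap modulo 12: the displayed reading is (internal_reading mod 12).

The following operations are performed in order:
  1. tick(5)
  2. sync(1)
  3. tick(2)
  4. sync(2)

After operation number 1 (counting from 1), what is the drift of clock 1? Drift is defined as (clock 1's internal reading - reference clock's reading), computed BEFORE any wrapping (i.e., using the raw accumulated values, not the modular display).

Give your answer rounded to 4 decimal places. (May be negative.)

Answer: 1.2500

Derivation:
After op 1 tick(5): ref=5.0000 raw=[7.5000 6.2500 6.2500]
Drift of clock 1 after op 1: 6.2500 - 5.0000 = 1.2500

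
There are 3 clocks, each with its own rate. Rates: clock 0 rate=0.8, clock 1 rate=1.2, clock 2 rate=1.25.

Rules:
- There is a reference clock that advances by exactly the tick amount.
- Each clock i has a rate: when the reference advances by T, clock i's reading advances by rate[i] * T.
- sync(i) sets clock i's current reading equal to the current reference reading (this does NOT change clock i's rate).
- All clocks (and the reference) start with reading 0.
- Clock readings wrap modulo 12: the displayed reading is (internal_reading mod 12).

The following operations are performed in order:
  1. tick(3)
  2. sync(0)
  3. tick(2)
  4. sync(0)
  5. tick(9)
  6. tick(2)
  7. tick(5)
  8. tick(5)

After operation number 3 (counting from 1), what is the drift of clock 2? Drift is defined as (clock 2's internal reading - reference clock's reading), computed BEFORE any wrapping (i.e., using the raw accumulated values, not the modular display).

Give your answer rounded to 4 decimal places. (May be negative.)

Answer: 1.2500

Derivation:
After op 1 tick(3): ref=3.0000 raw=[2.4000 3.6000 3.7500]
After op 2 sync(0): ref=3.0000 raw=[3.0000 3.6000 3.7500]
After op 3 tick(2): ref=5.0000 raw=[4.6000 6.0000 6.2500]
Drift of clock 2 after op 3: 6.2500 - 5.0000 = 1.2500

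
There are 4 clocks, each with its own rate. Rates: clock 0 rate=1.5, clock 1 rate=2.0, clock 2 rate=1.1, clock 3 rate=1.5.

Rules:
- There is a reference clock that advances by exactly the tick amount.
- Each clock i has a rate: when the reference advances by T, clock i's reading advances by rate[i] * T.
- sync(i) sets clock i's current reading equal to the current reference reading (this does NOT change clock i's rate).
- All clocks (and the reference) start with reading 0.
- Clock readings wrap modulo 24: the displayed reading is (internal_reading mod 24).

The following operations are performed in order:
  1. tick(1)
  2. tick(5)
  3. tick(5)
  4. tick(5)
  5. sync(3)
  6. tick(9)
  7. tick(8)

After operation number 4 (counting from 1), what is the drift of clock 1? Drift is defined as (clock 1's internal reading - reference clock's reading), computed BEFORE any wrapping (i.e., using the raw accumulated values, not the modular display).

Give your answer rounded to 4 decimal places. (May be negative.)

Answer: 16.0000

Derivation:
After op 1 tick(1): ref=1.0000 raw=[1.5000 2.0000 1.1000 1.5000]
After op 2 tick(5): ref=6.0000 raw=[9.0000 12.0000 6.6000 9.0000]
After op 3 tick(5): ref=11.0000 raw=[16.5000 22.0000 12.1000 16.5000]
After op 4 tick(5): ref=16.0000 raw=[24.0000 32.0000 17.6000 24.0000]
Drift of clock 1 after op 4: 32.0000 - 16.0000 = 16.0000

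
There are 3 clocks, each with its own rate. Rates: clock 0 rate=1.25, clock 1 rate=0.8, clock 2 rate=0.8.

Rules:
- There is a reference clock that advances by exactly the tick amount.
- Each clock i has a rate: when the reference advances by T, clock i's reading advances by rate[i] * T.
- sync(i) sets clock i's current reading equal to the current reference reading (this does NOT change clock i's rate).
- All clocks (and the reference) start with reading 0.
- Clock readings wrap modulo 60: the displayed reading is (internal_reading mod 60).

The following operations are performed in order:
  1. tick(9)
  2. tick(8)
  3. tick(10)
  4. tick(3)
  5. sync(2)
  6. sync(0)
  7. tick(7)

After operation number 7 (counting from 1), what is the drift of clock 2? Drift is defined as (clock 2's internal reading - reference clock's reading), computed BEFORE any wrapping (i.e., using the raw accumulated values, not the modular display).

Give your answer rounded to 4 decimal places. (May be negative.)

After op 1 tick(9): ref=9.0000 raw=[11.2500 7.2000 7.2000]
After op 2 tick(8): ref=17.0000 raw=[21.2500 13.6000 13.6000]
After op 3 tick(10): ref=27.0000 raw=[33.7500 21.6000 21.6000]
After op 4 tick(3): ref=30.0000 raw=[37.5000 24.0000 24.0000]
After op 5 sync(2): ref=30.0000 raw=[37.5000 24.0000 30.0000]
After op 6 sync(0): ref=30.0000 raw=[30.0000 24.0000 30.0000]
After op 7 tick(7): ref=37.0000 raw=[38.7500 29.6000 35.6000]
Drift of clock 2 after op 7: 35.6000 - 37.0000 = -1.4000

Answer: -1.4000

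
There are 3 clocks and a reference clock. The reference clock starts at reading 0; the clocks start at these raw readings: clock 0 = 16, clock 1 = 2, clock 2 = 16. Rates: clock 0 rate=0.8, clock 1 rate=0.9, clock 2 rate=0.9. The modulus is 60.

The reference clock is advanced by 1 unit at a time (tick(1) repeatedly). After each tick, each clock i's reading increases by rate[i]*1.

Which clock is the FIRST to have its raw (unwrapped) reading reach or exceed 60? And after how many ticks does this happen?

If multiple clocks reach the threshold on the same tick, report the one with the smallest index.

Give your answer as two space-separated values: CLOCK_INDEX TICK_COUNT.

clock 0: start=16, rate=0.8, needs 60-16 = 44; ticks = ceil(44/0.8) = ceil(55.0000) = 55; reading at tick 55 = 16 + 0.8*55 = 60.0000
clock 1: start=2, rate=0.9, needs 60-2 = 58; ticks = ceil(58/0.9) = ceil(64.4444) = 65; reading at tick 65 = 2 + 0.9*65 = 60.5000
clock 2: start=16, rate=0.9, needs 60-16 = 44; ticks = ceil(44/0.9) = ceil(48.8889) = 49; reading at tick 49 = 16 + 0.9*49 = 60.1000
Minimum tick count = 49; winners = [2]; smallest index = 2

Answer: 2 49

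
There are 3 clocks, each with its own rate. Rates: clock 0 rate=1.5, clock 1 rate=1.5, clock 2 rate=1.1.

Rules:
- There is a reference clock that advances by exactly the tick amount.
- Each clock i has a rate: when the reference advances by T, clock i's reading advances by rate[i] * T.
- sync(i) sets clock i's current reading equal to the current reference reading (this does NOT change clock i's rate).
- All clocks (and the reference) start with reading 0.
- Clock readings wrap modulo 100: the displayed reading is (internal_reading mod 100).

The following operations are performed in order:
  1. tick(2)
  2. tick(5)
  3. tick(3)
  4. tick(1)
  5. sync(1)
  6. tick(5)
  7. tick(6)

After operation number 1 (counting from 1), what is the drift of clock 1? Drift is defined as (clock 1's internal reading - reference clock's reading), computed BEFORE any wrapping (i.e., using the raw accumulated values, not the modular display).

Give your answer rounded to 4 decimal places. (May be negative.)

Answer: 1.0000

Derivation:
After op 1 tick(2): ref=2.0000 raw=[3.0000 3.0000 2.2000]
Drift of clock 1 after op 1: 3.0000 - 2.0000 = 1.0000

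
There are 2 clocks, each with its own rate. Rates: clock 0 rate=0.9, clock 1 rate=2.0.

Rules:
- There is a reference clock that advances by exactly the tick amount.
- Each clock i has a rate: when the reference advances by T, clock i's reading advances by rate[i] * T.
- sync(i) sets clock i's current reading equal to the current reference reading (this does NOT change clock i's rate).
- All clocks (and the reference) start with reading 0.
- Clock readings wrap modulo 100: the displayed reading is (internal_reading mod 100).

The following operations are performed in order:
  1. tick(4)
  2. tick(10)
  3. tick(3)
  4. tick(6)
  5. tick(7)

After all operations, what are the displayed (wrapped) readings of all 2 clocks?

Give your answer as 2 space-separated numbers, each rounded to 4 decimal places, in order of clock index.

After op 1 tick(4): ref=4.0000 raw=[3.6000 8.0000]
After op 2 tick(10): ref=14.0000 raw=[12.6000 28.0000]
After op 3 tick(3): ref=17.0000 raw=[15.3000 34.0000]
After op 4 tick(6): ref=23.0000 raw=[20.7000 46.0000]
After op 5 tick(7): ref=30.0000 raw=[27.0000 60.0000]
Wrap final raw readings (mod 100): 27.0000 mod 100 = 27.0000; 60.0000 mod 100 = 60.0000

Answer: 27.0000 60.0000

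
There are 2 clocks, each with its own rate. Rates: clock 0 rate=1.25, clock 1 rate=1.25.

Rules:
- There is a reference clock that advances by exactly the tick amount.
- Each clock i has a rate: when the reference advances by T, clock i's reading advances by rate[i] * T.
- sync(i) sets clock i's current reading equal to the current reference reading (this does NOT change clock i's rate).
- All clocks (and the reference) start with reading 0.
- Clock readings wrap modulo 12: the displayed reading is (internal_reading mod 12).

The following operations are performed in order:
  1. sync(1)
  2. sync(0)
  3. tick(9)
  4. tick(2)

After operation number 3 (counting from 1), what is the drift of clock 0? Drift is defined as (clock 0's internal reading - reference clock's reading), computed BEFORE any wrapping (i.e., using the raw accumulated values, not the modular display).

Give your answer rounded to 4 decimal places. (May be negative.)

After op 1 sync(1): ref=0.0000 raw=[0.0000 0.0000]
After op 2 sync(0): ref=0.0000 raw=[0.0000 0.0000]
After op 3 tick(9): ref=9.0000 raw=[11.2500 11.2500]
Drift of clock 0 after op 3: 11.2500 - 9.0000 = 2.2500

Answer: 2.2500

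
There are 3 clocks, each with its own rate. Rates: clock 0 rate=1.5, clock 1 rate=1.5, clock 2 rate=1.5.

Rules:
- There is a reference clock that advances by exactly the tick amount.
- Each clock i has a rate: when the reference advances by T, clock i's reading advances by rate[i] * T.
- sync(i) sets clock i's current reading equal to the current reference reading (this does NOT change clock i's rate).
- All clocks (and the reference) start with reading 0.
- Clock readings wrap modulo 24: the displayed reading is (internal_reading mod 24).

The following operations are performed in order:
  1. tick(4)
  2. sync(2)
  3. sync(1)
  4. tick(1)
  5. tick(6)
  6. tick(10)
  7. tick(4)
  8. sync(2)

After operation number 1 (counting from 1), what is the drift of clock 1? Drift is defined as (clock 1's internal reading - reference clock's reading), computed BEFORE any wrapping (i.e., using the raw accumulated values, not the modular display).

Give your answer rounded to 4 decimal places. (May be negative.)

After op 1 tick(4): ref=4.0000 raw=[6.0000 6.0000 6.0000]
Drift of clock 1 after op 1: 6.0000 - 4.0000 = 2.0000

Answer: 2.0000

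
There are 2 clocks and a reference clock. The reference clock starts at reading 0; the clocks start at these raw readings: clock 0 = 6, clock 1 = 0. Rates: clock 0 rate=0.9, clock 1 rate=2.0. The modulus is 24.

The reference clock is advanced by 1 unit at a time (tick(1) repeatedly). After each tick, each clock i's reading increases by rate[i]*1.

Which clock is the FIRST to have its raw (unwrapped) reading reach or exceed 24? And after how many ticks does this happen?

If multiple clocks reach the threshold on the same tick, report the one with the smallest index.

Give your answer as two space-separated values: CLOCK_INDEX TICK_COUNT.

clock 0: start=6, rate=0.9, needs 24-6 = 18; ticks = ceil(18/0.9) = ceil(20.0000) = 20; reading at tick 20 = 6 + 0.9*20 = 24.0000
clock 1: start=0, rate=2.0, needs 24-0 = 24; ticks = ceil(24/2.0) = ceil(12.0000) = 12; reading at tick 12 = 0 + 2.0*12 = 24.0000
Minimum tick count = 12; winners = [1]; smallest index = 1

Answer: 1 12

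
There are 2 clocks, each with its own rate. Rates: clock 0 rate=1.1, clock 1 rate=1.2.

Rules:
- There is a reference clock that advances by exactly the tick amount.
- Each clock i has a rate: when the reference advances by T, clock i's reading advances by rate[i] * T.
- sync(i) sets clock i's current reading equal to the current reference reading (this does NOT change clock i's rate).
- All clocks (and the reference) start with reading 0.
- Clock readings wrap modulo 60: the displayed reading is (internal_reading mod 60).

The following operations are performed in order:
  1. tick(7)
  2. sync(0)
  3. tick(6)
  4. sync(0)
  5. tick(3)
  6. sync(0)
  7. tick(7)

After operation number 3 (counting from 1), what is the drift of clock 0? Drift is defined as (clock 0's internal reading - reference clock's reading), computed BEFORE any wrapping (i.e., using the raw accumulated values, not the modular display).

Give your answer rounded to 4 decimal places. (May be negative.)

Answer: 0.6000

Derivation:
After op 1 tick(7): ref=7.0000 raw=[7.7000 8.4000]
After op 2 sync(0): ref=7.0000 raw=[7.0000 8.4000]
After op 3 tick(6): ref=13.0000 raw=[13.6000 15.6000]
Drift of clock 0 after op 3: 13.6000 - 13.0000 = 0.6000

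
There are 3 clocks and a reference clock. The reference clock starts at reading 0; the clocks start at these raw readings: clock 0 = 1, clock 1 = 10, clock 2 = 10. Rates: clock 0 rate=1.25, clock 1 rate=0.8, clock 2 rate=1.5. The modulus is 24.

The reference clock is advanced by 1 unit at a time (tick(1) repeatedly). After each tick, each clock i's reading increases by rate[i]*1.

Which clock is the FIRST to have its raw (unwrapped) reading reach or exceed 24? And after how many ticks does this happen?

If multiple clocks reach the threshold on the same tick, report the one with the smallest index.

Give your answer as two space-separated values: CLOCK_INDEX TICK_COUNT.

Answer: 2 10

Derivation:
clock 0: start=1, rate=1.25, needs 24-1 = 23; ticks = ceil(23/1.25) = ceil(18.4000) = 19; reading at tick 19 = 1 + 1.25*19 = 24.7500
clock 1: start=10, rate=0.8, needs 24-10 = 14; ticks = ceil(14/0.8) = ceil(17.5000) = 18; reading at tick 18 = 10 + 0.8*18 = 24.4000
clock 2: start=10, rate=1.5, needs 24-10 = 14; ticks = ceil(14/1.5) = ceil(9.3333) = 10; reading at tick 10 = 10 + 1.5*10 = 25.0000
Minimum tick count = 10; winners = [2]; smallest index = 2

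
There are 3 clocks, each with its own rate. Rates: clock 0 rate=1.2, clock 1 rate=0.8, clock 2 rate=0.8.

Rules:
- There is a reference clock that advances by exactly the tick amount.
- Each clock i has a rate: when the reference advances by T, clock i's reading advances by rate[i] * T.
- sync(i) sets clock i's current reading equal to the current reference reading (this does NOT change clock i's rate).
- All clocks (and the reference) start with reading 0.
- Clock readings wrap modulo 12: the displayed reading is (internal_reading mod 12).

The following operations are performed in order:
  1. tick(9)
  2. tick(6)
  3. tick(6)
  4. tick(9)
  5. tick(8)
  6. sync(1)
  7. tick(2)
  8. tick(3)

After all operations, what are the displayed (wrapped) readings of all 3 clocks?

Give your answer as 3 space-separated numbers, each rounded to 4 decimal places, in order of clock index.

After op 1 tick(9): ref=9.0000 raw=[10.8000 7.2000 7.2000]
After op 2 tick(6): ref=15.0000 raw=[18.0000 12.0000 12.0000]
After op 3 tick(6): ref=21.0000 raw=[25.2000 16.8000 16.8000]
After op 4 tick(9): ref=30.0000 raw=[36.0000 24.0000 24.0000]
After op 5 tick(8): ref=38.0000 raw=[45.6000 30.4000 30.4000]
After op 6 sync(1): ref=38.0000 raw=[45.6000 38.0000 30.4000]
After op 7 tick(2): ref=40.0000 raw=[48.0000 39.6000 32.0000]
After op 8 tick(3): ref=43.0000 raw=[51.6000 42.0000 34.4000]
Wrap final raw readings (mod 12): 51.6000 mod 12 = 3.6000; 42.0000 mod 12 = 6.0000; 34.4000 mod 12 = 10.4000

Answer: 3.6000 6.0000 10.4000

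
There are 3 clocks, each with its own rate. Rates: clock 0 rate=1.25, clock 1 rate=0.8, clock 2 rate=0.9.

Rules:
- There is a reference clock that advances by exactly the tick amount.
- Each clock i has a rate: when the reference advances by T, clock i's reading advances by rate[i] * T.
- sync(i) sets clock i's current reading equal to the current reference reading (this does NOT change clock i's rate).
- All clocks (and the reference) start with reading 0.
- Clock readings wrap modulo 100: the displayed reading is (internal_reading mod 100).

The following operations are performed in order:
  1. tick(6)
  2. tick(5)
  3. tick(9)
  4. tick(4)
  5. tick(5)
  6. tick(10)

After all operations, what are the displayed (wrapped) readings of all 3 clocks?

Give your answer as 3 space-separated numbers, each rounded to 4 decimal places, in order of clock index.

Answer: 48.7500 31.2000 35.1000

Derivation:
After op 1 tick(6): ref=6.0000 raw=[7.5000 4.8000 5.4000]
After op 2 tick(5): ref=11.0000 raw=[13.7500 8.8000 9.9000]
After op 3 tick(9): ref=20.0000 raw=[25.0000 16.0000 18.0000]
After op 4 tick(4): ref=24.0000 raw=[30.0000 19.2000 21.6000]
After op 5 tick(5): ref=29.0000 raw=[36.2500 23.2000 26.1000]
After op 6 tick(10): ref=39.0000 raw=[48.7500 31.2000 35.1000]
Wrap final raw readings (mod 100): 48.7500 mod 100 = 48.7500; 31.2000 mod 100 = 31.2000; 35.1000 mod 100 = 35.1000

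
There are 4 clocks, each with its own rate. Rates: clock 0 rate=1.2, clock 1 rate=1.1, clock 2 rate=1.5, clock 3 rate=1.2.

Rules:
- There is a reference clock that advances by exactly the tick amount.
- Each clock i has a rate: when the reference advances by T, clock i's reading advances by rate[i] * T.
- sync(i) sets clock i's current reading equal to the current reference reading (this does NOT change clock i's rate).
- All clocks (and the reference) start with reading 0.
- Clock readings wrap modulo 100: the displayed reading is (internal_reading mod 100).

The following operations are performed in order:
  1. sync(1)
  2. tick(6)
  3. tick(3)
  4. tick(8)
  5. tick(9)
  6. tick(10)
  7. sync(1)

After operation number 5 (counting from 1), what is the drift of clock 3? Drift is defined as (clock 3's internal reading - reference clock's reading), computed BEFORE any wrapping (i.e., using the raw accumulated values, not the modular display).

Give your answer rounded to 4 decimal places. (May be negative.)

After op 1 sync(1): ref=0.0000 raw=[0.0000 0.0000 0.0000 0.0000]
After op 2 tick(6): ref=6.0000 raw=[7.2000 6.6000 9.0000 7.2000]
After op 3 tick(3): ref=9.0000 raw=[10.8000 9.9000 13.5000 10.8000]
After op 4 tick(8): ref=17.0000 raw=[20.4000 18.7000 25.5000 20.4000]
After op 5 tick(9): ref=26.0000 raw=[31.2000 28.6000 39.0000 31.2000]
Drift of clock 3 after op 5: 31.2000 - 26.0000 = 5.2000

Answer: 5.2000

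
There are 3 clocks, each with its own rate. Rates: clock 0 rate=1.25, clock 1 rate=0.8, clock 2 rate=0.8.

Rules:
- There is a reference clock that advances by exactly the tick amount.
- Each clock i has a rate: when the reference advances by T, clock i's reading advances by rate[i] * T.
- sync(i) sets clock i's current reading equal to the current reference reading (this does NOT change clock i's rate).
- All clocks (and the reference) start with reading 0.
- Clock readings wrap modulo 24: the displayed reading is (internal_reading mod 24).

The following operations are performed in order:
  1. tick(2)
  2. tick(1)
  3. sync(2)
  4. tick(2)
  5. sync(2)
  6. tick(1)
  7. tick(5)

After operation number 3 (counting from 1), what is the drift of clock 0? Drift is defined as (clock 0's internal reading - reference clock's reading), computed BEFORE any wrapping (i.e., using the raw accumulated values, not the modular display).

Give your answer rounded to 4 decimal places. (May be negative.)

Answer: 0.7500

Derivation:
After op 1 tick(2): ref=2.0000 raw=[2.5000 1.6000 1.6000]
After op 2 tick(1): ref=3.0000 raw=[3.7500 2.4000 2.4000]
After op 3 sync(2): ref=3.0000 raw=[3.7500 2.4000 3.0000]
Drift of clock 0 after op 3: 3.7500 - 3.0000 = 0.7500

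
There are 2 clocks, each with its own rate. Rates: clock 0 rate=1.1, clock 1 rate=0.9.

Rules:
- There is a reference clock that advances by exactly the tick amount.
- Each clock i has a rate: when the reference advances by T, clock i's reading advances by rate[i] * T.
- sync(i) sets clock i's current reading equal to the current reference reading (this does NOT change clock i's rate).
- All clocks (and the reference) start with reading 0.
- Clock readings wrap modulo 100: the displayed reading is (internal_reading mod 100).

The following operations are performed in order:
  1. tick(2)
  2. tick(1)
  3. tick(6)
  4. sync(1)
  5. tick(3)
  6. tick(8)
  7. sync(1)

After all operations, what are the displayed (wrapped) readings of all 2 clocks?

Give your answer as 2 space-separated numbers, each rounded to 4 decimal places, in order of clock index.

After op 1 tick(2): ref=2.0000 raw=[2.2000 1.8000]
After op 2 tick(1): ref=3.0000 raw=[3.3000 2.7000]
After op 3 tick(6): ref=9.0000 raw=[9.9000 8.1000]
After op 4 sync(1): ref=9.0000 raw=[9.9000 9.0000]
After op 5 tick(3): ref=12.0000 raw=[13.2000 11.7000]
After op 6 tick(8): ref=20.0000 raw=[22.0000 18.9000]
After op 7 sync(1): ref=20.0000 raw=[22.0000 20.0000]
Wrap final raw readings (mod 100): 22.0000 mod 100 = 22.0000; 20.0000 mod 100 = 20.0000

Answer: 22.0000 20.0000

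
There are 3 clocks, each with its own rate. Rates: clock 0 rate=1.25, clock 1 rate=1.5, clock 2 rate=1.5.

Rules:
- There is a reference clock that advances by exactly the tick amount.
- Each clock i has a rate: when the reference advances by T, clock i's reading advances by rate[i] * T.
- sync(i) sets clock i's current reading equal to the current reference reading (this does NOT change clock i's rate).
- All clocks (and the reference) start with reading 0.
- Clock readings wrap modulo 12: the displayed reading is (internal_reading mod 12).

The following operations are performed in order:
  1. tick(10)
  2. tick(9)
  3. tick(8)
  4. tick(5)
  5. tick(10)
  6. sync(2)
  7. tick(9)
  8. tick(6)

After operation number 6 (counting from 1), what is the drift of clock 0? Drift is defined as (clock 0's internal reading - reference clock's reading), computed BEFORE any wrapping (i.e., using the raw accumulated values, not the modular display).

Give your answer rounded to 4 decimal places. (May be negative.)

Answer: 10.5000

Derivation:
After op 1 tick(10): ref=10.0000 raw=[12.5000 15.0000 15.0000]
After op 2 tick(9): ref=19.0000 raw=[23.7500 28.5000 28.5000]
After op 3 tick(8): ref=27.0000 raw=[33.7500 40.5000 40.5000]
After op 4 tick(5): ref=32.0000 raw=[40.0000 48.0000 48.0000]
After op 5 tick(10): ref=42.0000 raw=[52.5000 63.0000 63.0000]
After op 6 sync(2): ref=42.0000 raw=[52.5000 63.0000 42.0000]
Drift of clock 0 after op 6: 52.5000 - 42.0000 = 10.5000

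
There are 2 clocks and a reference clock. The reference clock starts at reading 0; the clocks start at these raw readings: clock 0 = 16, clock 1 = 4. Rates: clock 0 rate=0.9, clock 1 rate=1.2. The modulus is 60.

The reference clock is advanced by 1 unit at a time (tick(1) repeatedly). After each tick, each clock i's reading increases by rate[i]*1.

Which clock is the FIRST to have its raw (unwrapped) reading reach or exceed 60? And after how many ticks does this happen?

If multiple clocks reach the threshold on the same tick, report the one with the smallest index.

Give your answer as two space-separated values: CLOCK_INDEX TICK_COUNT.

clock 0: start=16, rate=0.9, needs 60-16 = 44; ticks = ceil(44/0.9) = ceil(48.8889) = 49; reading at tick 49 = 16 + 0.9*49 = 60.1000
clock 1: start=4, rate=1.2, needs 60-4 = 56; ticks = ceil(56/1.2) = ceil(46.6667) = 47; reading at tick 47 = 4 + 1.2*47 = 60.4000
Minimum tick count = 47; winners = [1]; smallest index = 1

Answer: 1 47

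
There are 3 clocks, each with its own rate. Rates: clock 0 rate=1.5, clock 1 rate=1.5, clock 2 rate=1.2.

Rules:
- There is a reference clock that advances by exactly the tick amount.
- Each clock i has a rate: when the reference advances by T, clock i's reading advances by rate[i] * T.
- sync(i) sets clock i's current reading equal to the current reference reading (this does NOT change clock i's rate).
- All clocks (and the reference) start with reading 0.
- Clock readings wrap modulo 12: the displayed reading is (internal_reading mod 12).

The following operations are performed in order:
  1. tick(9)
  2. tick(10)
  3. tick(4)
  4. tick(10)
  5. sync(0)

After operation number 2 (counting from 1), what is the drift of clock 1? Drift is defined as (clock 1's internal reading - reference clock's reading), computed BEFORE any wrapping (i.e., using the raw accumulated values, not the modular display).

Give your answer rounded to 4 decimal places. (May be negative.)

Answer: 9.5000

Derivation:
After op 1 tick(9): ref=9.0000 raw=[13.5000 13.5000 10.8000]
After op 2 tick(10): ref=19.0000 raw=[28.5000 28.5000 22.8000]
Drift of clock 1 after op 2: 28.5000 - 19.0000 = 9.5000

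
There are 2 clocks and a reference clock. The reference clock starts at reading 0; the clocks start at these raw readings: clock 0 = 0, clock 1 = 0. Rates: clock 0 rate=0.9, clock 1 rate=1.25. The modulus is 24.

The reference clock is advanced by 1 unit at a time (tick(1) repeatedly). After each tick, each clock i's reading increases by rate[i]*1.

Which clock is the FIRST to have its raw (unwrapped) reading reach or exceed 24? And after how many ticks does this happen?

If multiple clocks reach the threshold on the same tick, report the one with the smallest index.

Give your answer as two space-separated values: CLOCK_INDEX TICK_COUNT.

clock 0: start=0, rate=0.9, needs 24-0 = 24; ticks = ceil(24/0.9) = ceil(26.6667) = 27; reading at tick 27 = 0 + 0.9*27 = 24.3000
clock 1: start=0, rate=1.25, needs 24-0 = 24; ticks = ceil(24/1.25) = ceil(19.2000) = 20; reading at tick 20 = 0 + 1.25*20 = 25.0000
Minimum tick count = 20; winners = [1]; smallest index = 1

Answer: 1 20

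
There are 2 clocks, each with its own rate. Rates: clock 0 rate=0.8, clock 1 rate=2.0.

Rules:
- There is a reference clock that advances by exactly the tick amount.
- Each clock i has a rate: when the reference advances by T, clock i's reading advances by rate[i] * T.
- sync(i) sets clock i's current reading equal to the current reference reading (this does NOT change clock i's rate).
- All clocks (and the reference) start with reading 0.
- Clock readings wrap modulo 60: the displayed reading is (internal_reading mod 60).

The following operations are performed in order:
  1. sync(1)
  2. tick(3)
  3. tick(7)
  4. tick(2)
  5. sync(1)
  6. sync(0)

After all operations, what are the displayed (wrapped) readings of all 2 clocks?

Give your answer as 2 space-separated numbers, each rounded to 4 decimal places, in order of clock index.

Answer: 12.0000 12.0000

Derivation:
After op 1 sync(1): ref=0.0000 raw=[0.0000 0.0000]
After op 2 tick(3): ref=3.0000 raw=[2.4000 6.0000]
After op 3 tick(7): ref=10.0000 raw=[8.0000 20.0000]
After op 4 tick(2): ref=12.0000 raw=[9.6000 24.0000]
After op 5 sync(1): ref=12.0000 raw=[9.6000 12.0000]
After op 6 sync(0): ref=12.0000 raw=[12.0000 12.0000]
Wrap final raw readings (mod 60): 12.0000 mod 60 = 12.0000; 12.0000 mod 60 = 12.0000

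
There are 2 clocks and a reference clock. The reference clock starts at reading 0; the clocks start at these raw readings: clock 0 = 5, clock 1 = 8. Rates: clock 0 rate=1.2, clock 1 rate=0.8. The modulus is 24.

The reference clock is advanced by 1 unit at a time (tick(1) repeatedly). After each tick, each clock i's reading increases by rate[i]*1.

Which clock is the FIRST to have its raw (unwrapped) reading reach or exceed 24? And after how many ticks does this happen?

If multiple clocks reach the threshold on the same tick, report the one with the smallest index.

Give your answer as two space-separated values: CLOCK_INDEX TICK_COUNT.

clock 0: start=5, rate=1.2, needs 24-5 = 19; ticks = ceil(19/1.2) = ceil(15.8333) = 16; reading at tick 16 = 5 + 1.2*16 = 24.2000
clock 1: start=8, rate=0.8, needs 24-8 = 16; ticks = ceil(16/0.8) = ceil(20.0000) = 20; reading at tick 20 = 8 + 0.8*20 = 24.0000
Minimum tick count = 16; winners = [0]; smallest index = 0

Answer: 0 16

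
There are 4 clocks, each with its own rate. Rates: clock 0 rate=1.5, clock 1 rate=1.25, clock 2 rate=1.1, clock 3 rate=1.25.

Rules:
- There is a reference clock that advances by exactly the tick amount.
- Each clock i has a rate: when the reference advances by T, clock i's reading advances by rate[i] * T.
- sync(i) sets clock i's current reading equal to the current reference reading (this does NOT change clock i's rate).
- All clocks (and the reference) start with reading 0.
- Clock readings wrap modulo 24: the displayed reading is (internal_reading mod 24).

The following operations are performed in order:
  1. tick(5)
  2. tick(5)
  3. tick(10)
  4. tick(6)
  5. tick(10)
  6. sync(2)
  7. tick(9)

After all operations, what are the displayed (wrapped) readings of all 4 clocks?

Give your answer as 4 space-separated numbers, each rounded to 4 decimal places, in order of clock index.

Answer: 19.5000 8.2500 21.9000 8.2500

Derivation:
After op 1 tick(5): ref=5.0000 raw=[7.5000 6.2500 5.5000 6.2500]
After op 2 tick(5): ref=10.0000 raw=[15.0000 12.5000 11.0000 12.5000]
After op 3 tick(10): ref=20.0000 raw=[30.0000 25.0000 22.0000 25.0000]
After op 4 tick(6): ref=26.0000 raw=[39.0000 32.5000 28.6000 32.5000]
After op 5 tick(10): ref=36.0000 raw=[54.0000 45.0000 39.6000 45.0000]
After op 6 sync(2): ref=36.0000 raw=[54.0000 45.0000 36.0000 45.0000]
After op 7 tick(9): ref=45.0000 raw=[67.5000 56.2500 45.9000 56.2500]
Wrap final raw readings (mod 24): 67.5000 mod 24 = 19.5000; 56.2500 mod 24 = 8.2500; 45.9000 mod 24 = 21.9000; 56.2500 mod 24 = 8.2500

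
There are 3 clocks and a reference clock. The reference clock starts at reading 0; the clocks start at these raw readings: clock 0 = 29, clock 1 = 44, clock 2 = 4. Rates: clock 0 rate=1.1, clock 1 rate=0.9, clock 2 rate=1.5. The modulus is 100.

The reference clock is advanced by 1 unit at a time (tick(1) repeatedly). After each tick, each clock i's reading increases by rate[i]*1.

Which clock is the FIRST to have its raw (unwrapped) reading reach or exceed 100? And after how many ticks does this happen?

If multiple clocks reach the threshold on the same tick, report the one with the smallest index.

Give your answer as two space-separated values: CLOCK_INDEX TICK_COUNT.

Answer: 1 63

Derivation:
clock 0: start=29, rate=1.1, needs 100-29 = 71; ticks = ceil(71/1.1) = ceil(64.5455) = 65; reading at tick 65 = 29 + 1.1*65 = 100.5000
clock 1: start=44, rate=0.9, needs 100-44 = 56; ticks = ceil(56/0.9) = ceil(62.2222) = 63; reading at tick 63 = 44 + 0.9*63 = 100.7000
clock 2: start=4, rate=1.5, needs 100-4 = 96; ticks = ceil(96/1.5) = ceil(64.0000) = 64; reading at tick 64 = 4 + 1.5*64 = 100.0000
Minimum tick count = 63; winners = [1]; smallest index = 1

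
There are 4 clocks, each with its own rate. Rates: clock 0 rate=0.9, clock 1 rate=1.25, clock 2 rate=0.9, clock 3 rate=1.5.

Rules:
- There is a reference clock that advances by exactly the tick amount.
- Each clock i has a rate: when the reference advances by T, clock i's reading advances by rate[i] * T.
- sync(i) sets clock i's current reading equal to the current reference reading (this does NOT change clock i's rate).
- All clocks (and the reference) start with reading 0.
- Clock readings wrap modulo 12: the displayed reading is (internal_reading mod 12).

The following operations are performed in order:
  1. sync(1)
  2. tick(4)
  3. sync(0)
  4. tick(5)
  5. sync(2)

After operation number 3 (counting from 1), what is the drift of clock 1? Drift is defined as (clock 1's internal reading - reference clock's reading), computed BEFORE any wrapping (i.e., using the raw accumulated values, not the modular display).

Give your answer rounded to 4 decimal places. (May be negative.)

Answer: 1.0000

Derivation:
After op 1 sync(1): ref=0.0000 raw=[0.0000 0.0000 0.0000 0.0000]
After op 2 tick(4): ref=4.0000 raw=[3.6000 5.0000 3.6000 6.0000]
After op 3 sync(0): ref=4.0000 raw=[4.0000 5.0000 3.6000 6.0000]
Drift of clock 1 after op 3: 5.0000 - 4.0000 = 1.0000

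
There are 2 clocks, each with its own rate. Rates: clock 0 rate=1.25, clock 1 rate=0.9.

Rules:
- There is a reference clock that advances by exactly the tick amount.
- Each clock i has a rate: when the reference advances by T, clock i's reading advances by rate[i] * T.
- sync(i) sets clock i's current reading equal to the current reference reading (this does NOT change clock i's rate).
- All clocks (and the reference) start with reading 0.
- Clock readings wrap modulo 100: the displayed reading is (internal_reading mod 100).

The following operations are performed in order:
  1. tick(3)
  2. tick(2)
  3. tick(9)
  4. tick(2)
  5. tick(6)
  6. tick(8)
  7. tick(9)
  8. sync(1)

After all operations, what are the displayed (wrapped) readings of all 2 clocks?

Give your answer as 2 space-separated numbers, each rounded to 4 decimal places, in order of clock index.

After op 1 tick(3): ref=3.0000 raw=[3.7500 2.7000]
After op 2 tick(2): ref=5.0000 raw=[6.2500 4.5000]
After op 3 tick(9): ref=14.0000 raw=[17.5000 12.6000]
After op 4 tick(2): ref=16.0000 raw=[20.0000 14.4000]
After op 5 tick(6): ref=22.0000 raw=[27.5000 19.8000]
After op 6 tick(8): ref=30.0000 raw=[37.5000 27.0000]
After op 7 tick(9): ref=39.0000 raw=[48.7500 35.1000]
After op 8 sync(1): ref=39.0000 raw=[48.7500 39.0000]
Wrap final raw readings (mod 100): 48.7500 mod 100 = 48.7500; 39.0000 mod 100 = 39.0000

Answer: 48.7500 39.0000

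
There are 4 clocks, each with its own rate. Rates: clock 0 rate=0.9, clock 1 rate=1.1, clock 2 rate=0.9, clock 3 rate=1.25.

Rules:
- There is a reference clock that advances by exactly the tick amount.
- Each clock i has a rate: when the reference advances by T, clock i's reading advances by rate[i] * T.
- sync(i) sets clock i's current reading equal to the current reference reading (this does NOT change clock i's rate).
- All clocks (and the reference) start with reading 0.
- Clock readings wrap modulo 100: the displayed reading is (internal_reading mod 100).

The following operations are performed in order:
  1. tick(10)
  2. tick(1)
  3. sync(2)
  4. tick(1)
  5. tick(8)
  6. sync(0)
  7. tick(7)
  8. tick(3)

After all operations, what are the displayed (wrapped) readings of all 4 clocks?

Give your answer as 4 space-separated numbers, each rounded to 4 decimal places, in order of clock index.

After op 1 tick(10): ref=10.0000 raw=[9.0000 11.0000 9.0000 12.5000]
After op 2 tick(1): ref=11.0000 raw=[9.9000 12.1000 9.9000 13.7500]
After op 3 sync(2): ref=11.0000 raw=[9.9000 12.1000 11.0000 13.7500]
After op 4 tick(1): ref=12.0000 raw=[10.8000 13.2000 11.9000 15.0000]
After op 5 tick(8): ref=20.0000 raw=[18.0000 22.0000 19.1000 25.0000]
After op 6 sync(0): ref=20.0000 raw=[20.0000 22.0000 19.1000 25.0000]
After op 7 tick(7): ref=27.0000 raw=[26.3000 29.7000 25.4000 33.7500]
After op 8 tick(3): ref=30.0000 raw=[29.0000 33.0000 28.1000 37.5000]
Wrap final raw readings (mod 100): 29.0000 mod 100 = 29.0000; 33.0000 mod 100 = 33.0000; 28.1000 mod 100 = 28.1000; 37.5000 mod 100 = 37.5000

Answer: 29.0000 33.0000 28.1000 37.5000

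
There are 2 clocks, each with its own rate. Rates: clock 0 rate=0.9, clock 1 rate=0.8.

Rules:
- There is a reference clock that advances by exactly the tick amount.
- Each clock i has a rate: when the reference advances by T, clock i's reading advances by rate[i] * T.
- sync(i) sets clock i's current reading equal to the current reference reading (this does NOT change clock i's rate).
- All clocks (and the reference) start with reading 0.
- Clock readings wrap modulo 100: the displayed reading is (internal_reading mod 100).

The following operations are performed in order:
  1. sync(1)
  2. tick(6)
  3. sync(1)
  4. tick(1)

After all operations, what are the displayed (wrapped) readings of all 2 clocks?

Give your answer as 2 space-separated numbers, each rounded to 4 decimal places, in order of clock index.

After op 1 sync(1): ref=0.0000 raw=[0.0000 0.0000]
After op 2 tick(6): ref=6.0000 raw=[5.4000 4.8000]
After op 3 sync(1): ref=6.0000 raw=[5.4000 6.0000]
After op 4 tick(1): ref=7.0000 raw=[6.3000 6.8000]
Wrap final raw readings (mod 100): 6.3000 mod 100 = 6.3000; 6.8000 mod 100 = 6.8000

Answer: 6.3000 6.8000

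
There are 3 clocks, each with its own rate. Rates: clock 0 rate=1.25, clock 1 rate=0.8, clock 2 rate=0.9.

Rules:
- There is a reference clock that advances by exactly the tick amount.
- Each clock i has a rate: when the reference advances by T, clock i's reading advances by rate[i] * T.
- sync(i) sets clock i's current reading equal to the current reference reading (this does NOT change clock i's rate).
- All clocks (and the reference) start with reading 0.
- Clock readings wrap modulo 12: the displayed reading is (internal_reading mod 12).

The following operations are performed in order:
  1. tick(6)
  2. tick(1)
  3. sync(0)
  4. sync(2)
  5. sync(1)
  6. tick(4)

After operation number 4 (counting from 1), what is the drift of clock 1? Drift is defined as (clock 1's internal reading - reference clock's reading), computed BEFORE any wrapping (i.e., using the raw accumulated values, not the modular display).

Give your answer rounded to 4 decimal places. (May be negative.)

After op 1 tick(6): ref=6.0000 raw=[7.5000 4.8000 5.4000]
After op 2 tick(1): ref=7.0000 raw=[8.7500 5.6000 6.3000]
After op 3 sync(0): ref=7.0000 raw=[7.0000 5.6000 6.3000]
After op 4 sync(2): ref=7.0000 raw=[7.0000 5.6000 7.0000]
Drift of clock 1 after op 4: 5.6000 - 7.0000 = -1.4000

Answer: -1.4000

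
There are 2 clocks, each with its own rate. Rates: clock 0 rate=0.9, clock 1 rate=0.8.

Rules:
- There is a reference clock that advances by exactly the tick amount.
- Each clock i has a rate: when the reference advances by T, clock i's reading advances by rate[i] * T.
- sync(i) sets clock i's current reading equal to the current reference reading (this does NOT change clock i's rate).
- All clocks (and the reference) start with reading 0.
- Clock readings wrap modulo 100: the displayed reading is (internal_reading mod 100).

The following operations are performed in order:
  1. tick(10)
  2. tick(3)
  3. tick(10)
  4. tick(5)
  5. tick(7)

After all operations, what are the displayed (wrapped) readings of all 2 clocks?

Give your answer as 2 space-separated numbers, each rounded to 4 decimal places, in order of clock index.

Answer: 31.5000 28.0000

Derivation:
After op 1 tick(10): ref=10.0000 raw=[9.0000 8.0000]
After op 2 tick(3): ref=13.0000 raw=[11.7000 10.4000]
After op 3 tick(10): ref=23.0000 raw=[20.7000 18.4000]
After op 4 tick(5): ref=28.0000 raw=[25.2000 22.4000]
After op 5 tick(7): ref=35.0000 raw=[31.5000 28.0000]
Wrap final raw readings (mod 100): 31.5000 mod 100 = 31.5000; 28.0000 mod 100 = 28.0000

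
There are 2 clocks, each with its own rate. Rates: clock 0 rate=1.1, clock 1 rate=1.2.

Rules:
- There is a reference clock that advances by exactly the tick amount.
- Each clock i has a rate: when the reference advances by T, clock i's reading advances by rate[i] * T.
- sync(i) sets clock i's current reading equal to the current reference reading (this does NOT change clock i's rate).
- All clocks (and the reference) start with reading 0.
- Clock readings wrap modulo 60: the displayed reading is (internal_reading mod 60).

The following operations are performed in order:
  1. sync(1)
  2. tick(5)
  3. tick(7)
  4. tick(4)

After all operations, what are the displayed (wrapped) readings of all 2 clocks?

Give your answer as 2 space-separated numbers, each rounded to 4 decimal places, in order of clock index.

After op 1 sync(1): ref=0.0000 raw=[0.0000 0.0000]
After op 2 tick(5): ref=5.0000 raw=[5.5000 6.0000]
After op 3 tick(7): ref=12.0000 raw=[13.2000 14.4000]
After op 4 tick(4): ref=16.0000 raw=[17.6000 19.2000]
Wrap final raw readings (mod 60): 17.6000 mod 60 = 17.6000; 19.2000 mod 60 = 19.2000

Answer: 17.6000 19.2000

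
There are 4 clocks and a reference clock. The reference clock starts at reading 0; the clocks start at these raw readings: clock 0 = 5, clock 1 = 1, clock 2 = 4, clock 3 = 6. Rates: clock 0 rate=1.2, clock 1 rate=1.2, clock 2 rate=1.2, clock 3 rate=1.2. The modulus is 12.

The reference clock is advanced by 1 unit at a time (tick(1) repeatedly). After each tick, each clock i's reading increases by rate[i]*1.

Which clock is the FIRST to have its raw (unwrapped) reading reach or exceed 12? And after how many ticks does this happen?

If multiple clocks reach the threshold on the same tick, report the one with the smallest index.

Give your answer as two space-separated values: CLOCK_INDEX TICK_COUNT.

Answer: 3 5

Derivation:
clock 0: start=5, rate=1.2, needs 12-5 = 7; ticks = ceil(7/1.2) = ceil(5.8333) = 6; reading at tick 6 = 5 + 1.2*6 = 12.2000
clock 1: start=1, rate=1.2, needs 12-1 = 11; ticks = ceil(11/1.2) = ceil(9.1667) = 10; reading at tick 10 = 1 + 1.2*10 = 13.0000
clock 2: start=4, rate=1.2, needs 12-4 = 8; ticks = ceil(8/1.2) = ceil(6.6667) = 7; reading at tick 7 = 4 + 1.2*7 = 12.4000
clock 3: start=6, rate=1.2, needs 12-6 = 6; ticks = ceil(6/1.2) = ceil(5.0000) = 5; reading at tick 5 = 6 + 1.2*5 = 12.0000
Minimum tick count = 5; winners = [3]; smallest index = 3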